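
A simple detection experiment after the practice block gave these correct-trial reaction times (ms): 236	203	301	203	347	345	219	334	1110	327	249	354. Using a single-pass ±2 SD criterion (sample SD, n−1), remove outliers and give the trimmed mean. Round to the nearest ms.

n = 12, ΣRT = 4228, M = 352.333
Σ(x−M)² = 664346.67; s = √(664346.67/11) = 245.754
Cutoffs: 352.333 ± 2·245.754 → [-139.2, 843.8]
Outside: 1110 → excluded.
Retained (n=11): Σ = 3118, mean = 3118/11 = 283.455

283 ms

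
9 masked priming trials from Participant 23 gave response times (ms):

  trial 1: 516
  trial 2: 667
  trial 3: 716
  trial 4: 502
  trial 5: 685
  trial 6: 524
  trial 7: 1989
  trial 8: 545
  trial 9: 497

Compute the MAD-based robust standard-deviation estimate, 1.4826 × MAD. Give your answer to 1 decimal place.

Sorted: 497, 502, 516, 524, 545, 667, 685, 716, 1989 → median = 545
|x − 545| sorted: 0, 21, 29, 43, 48, 122, 140, 171, 1444 → MAD = 48
Robust SD ≈ 1.4826 × 48 = 71.165

71.2 ms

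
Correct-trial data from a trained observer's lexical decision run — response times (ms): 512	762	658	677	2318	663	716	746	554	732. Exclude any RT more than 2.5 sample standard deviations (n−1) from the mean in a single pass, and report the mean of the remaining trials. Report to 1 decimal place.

n = 10, ΣRT = 8338, M = 833.800
Σ(x−M)² = 2506461.60; s = √(2506461.60/9) = 527.727
Cutoffs: 833.800 ± 2.5·527.727 → [-485.5, 2153.1]
Outside: 2318 → excluded.
Retained (n=9): Σ = 6020, mean = 6020/9 = 668.889

668.9 ms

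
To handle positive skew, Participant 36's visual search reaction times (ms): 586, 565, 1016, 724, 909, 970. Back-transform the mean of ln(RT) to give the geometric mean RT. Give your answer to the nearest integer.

ln(RT): 6.3733, 6.3368, 6.9236, 6.5848, 6.8123, 6.8773
Mean ln(RT) = 39.9082/6 = 6.65137
Geometric mean = exp(6.65137) = 773.84 ms

774 ms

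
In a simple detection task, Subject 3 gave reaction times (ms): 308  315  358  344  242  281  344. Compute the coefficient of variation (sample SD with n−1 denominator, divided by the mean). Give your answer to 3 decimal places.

n = 7, Σ = 2192, M = 313.1429
Σ(x−M)² = 10040.857; s = √(10040.857/6) = 40.9081
CV = 40.9081 / 313.1429 = 0.13064

0.131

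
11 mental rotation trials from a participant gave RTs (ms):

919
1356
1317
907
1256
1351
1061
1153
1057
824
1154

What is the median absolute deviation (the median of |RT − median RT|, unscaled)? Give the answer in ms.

164 ms

Sorted: 824, 907, 919, 1057, 1061, 1153, 1154, 1256, 1317, 1351, 1356 → median = 1153
|x − 1153|: 234, 203, 164, 246, 103, 198, 92, 0, 96, 329, 1
Sorted deviations: 0, 1, 92, 96, 103, 164, 198, 203, 234, 246, 329 → MAD = 164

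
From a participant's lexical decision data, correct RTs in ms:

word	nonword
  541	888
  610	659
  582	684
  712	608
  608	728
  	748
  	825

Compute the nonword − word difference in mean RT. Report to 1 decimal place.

123.7 ms

M(word) = 3053/5 = 610.600
M(nonword) = 5140/7 = 734.286
Difference = 734.286 − 610.600 = 123.686 ms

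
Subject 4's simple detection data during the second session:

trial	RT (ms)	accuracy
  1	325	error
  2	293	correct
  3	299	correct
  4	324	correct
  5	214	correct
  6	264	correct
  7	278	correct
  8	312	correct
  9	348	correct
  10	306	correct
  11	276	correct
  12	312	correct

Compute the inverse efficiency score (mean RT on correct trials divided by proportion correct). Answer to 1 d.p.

Correct trials (n=11): 293, 299, 324, 214, 264, 278, 312, 348, 306, 276, 312
Mean correct RT = 3226/11 = 293.2727 ms
Proportion correct = 11/12
IES = 293.2727 / (11/12) = 319.934 ms

319.9 ms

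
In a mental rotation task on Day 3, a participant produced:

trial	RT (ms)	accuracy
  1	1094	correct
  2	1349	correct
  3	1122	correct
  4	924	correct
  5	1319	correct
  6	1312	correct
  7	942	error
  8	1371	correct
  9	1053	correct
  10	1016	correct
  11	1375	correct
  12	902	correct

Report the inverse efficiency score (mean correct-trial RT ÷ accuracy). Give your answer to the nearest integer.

1273 ms

Correct trials (n=11): 1094, 1349, 1122, 924, 1319, 1312, 1371, 1053, 1016, 1375, 902
Mean correct RT = 12837/11 = 1167.0000 ms
Proportion correct = 11/12
IES = 1167.0000 / (11/12) = 1273.091 ms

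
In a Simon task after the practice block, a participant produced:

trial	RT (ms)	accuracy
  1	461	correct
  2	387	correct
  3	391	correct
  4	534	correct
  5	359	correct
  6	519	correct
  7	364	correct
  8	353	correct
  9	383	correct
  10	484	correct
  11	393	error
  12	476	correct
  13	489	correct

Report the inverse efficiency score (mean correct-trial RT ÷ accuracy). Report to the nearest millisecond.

469 ms

Correct trials (n=12): 461, 387, 391, 534, 359, 519, 364, 353, 383, 484, 476, 489
Mean correct RT = 5200/12 = 433.3333 ms
Proportion correct = 12/13
IES = 433.3333 / (12/13) = 469.444 ms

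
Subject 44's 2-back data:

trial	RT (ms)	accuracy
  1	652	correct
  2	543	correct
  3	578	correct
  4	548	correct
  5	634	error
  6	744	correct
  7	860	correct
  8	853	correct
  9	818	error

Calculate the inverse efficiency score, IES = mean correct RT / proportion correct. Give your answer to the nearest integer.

Correct trials (n=7): 652, 543, 578, 548, 744, 860, 853
Mean correct RT = 4778/7 = 682.5714 ms
Proportion correct = 7/9
IES = 682.5714 / (7/9) = 877.592 ms

878 ms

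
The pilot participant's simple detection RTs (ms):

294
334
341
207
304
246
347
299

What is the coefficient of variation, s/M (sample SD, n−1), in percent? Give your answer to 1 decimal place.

16.4%

n = 8, Σ = 2372, M = 296.5000
Σ(x−M)² = 16566.000; s = √(16566.000/7) = 48.6474
CV = 48.6474 / 296.5000 = 0.16407 = 16.407%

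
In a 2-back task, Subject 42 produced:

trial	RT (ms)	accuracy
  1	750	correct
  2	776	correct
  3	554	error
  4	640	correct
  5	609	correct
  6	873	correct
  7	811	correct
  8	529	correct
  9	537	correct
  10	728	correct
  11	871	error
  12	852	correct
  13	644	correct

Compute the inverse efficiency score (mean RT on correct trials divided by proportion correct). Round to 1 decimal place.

Correct trials (n=11): 750, 776, 640, 609, 873, 811, 529, 537, 728, 852, 644
Mean correct RT = 7749/11 = 704.4545 ms
Proportion correct = 11/13
IES = 704.4545 / (11/13) = 832.537 ms

832.5 ms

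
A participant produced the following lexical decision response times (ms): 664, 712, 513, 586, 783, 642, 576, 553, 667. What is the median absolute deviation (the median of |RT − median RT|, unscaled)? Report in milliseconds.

66 ms

Sorted: 513, 553, 576, 586, 642, 664, 667, 712, 783 → median = 642
|x − 642|: 22, 70, 129, 56, 141, 0, 66, 89, 25
Sorted deviations: 0, 22, 25, 56, 66, 70, 89, 129, 141 → MAD = 66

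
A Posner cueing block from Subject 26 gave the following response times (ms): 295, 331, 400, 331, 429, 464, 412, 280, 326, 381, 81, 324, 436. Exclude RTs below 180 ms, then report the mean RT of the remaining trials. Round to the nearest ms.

Excluded: 81
Retained (n=12): Σ = 4409
Mean = 4409/12 = 367.4167

367 ms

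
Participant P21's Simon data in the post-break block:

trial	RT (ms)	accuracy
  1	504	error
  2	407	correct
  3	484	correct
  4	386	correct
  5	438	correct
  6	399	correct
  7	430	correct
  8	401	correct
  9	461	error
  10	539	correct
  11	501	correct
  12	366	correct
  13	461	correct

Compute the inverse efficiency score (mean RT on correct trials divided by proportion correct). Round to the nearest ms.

Correct trials (n=11): 407, 484, 386, 438, 399, 430, 401, 539, 501, 366, 461
Mean correct RT = 4812/11 = 437.4545 ms
Proportion correct = 11/13
IES = 437.4545 / (11/13) = 516.992 ms

517 ms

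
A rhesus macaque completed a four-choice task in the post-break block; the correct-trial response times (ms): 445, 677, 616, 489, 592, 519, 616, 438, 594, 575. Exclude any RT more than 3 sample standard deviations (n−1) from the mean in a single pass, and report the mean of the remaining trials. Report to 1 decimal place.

n = 10, ΣRT = 5561, M = 556.100
Σ(x−M)² = 57044.90; s = √(57044.90/9) = 79.614
Cutoffs: 556.100 ± 3·79.614 → [317.3, 794.9]
No RTs fall outside the cutoffs; all 10 retained. Mean = 5561/10 = 556.100

556.1 ms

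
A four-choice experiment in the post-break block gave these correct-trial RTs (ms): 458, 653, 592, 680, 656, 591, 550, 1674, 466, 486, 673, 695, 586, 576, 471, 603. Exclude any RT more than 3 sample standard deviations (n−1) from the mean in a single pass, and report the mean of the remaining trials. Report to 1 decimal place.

582.4 ms

n = 16, ΣRT = 10410, M = 650.625
Σ(x−M)² = 1210351.75; s = √(1210351.75/15) = 284.060
Cutoffs: 650.625 ± 3·284.060 → [-201.6, 1502.8]
Outside: 1674 → excluded.
Retained (n=15): Σ = 8736, mean = 8736/15 = 582.400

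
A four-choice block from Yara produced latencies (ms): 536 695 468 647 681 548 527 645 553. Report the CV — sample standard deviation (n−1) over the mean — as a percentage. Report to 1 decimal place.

13.5%

n = 9, Σ = 5300, M = 588.8889
Σ(x−M)² = 50470.889; s = √(50470.889/8) = 79.4283
CV = 79.4283 / 588.8889 = 0.13488 = 13.488%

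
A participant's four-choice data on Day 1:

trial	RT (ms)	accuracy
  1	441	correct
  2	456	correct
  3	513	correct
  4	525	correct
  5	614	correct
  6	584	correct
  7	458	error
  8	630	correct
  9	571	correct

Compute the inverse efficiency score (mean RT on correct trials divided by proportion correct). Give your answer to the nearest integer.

Correct trials (n=8): 441, 456, 513, 525, 614, 584, 630, 571
Mean correct RT = 4334/8 = 541.7500 ms
Proportion correct = 8/9
IES = 541.7500 / (8/9) = 609.469 ms

609 ms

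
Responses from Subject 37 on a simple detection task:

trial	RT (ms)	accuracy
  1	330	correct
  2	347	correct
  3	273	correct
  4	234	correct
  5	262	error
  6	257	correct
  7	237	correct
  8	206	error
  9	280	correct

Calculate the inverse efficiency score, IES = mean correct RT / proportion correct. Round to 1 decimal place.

Correct trials (n=7): 330, 347, 273, 234, 257, 237, 280
Mean correct RT = 1958/7 = 279.7143 ms
Proportion correct = 7/9
IES = 279.7143 / (7/9) = 359.633 ms

359.6 ms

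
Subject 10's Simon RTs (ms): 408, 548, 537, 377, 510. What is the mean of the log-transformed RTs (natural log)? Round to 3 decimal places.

ln(RT): 6.0113, 6.3063, 6.2860, 5.9322, 6.2344
Σ ln(RT) = 30.7702
Mean = 30.7702/5 = 6.15404

6.154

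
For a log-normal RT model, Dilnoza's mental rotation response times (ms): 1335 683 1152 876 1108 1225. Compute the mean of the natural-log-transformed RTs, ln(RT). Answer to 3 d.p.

6.945

ln(RT): 7.1967, 6.5265, 7.0493, 6.7754, 7.0103, 7.1107
Σ ln(RT) = 41.6688
Mean = 41.6688/6 = 6.94480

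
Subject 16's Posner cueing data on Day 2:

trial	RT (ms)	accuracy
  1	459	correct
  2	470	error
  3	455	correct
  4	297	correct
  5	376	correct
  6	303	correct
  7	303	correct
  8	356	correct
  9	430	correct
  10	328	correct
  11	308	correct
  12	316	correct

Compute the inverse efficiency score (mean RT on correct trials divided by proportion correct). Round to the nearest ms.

390 ms

Correct trials (n=11): 459, 455, 297, 376, 303, 303, 356, 430, 328, 308, 316
Mean correct RT = 3931/11 = 357.3636 ms
Proportion correct = 11/12
IES = 357.3636 / (11/12) = 389.851 ms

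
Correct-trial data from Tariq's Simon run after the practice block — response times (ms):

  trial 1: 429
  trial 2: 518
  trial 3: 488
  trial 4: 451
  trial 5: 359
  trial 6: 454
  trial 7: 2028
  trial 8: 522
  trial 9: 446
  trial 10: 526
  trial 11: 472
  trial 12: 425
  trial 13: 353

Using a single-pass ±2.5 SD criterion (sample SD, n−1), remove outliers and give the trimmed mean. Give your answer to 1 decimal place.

n = 13, ΣRT = 7471, M = 574.692
Σ(x−M)² = 2324258.77; s = √(2324258.77/12) = 440.100
Cutoffs: 574.692 ± 2.5·440.100 → [-525.6, 1674.9]
Outside: 2028 → excluded.
Retained (n=12): Σ = 5443, mean = 5443/12 = 453.583

453.6 ms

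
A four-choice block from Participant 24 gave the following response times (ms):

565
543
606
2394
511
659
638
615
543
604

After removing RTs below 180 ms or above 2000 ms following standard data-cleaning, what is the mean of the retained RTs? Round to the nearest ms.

587 ms

Excluded: 2394
Retained (n=9): Σ = 5284
Mean = 5284/9 = 587.1111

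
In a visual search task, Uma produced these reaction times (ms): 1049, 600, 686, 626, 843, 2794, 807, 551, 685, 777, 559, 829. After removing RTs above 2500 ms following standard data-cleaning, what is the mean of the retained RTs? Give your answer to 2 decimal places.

Excluded: 2794
Retained (n=11): Σ = 8012
Mean = 8012/11 = 728.3636

728.36 ms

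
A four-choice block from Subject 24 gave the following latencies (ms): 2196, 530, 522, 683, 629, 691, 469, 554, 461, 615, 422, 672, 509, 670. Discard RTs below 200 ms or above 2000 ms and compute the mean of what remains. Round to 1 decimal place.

Excluded: 2196
Retained (n=13): Σ = 7427
Mean = 7427/13 = 571.3077

571.3 ms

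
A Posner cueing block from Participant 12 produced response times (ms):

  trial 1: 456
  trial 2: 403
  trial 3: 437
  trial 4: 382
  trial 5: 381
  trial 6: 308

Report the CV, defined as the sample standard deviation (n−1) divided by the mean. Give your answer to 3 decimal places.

n = 6, Σ = 2367, M = 394.5000
Σ(x−M)² = 13481.500; s = √(13481.500/5) = 51.9259
CV = 51.9259 / 394.5000 = 0.13162

0.132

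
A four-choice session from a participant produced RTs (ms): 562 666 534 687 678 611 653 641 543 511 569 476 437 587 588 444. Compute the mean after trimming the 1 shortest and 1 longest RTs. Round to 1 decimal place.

Sorted: 437, 444, 476, 511, 534, 543, 562, 569, 587, 588, 611, 641, 653, 666, 678, 687
Drop lowest 1 (437) and highest 1 (687)
Remaining (n=14): Σ = 8063, mean = 8063/14 = 575.929

575.9 ms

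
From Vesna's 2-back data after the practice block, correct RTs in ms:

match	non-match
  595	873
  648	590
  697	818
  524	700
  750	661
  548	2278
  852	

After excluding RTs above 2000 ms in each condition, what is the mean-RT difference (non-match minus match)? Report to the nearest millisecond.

non-match: exclude 2278
M(match) = 4614/7 = 659.143
M(non-match) = 3642/5 = 728.400
Difference = 728.400 − 659.143 = 69.257 ms

69 ms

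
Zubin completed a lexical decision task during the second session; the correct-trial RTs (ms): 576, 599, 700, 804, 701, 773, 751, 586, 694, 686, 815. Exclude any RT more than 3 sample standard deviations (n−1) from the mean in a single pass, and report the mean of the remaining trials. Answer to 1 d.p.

698.6 ms

n = 11, ΣRT = 7685, M = 698.636
Σ(x−M)² = 70756.55; s = √(70756.55/10) = 84.117
Cutoffs: 698.636 ± 3·84.117 → [446.3, 951.0]
No RTs fall outside the cutoffs; all 11 retained. Mean = 7685/11 = 698.636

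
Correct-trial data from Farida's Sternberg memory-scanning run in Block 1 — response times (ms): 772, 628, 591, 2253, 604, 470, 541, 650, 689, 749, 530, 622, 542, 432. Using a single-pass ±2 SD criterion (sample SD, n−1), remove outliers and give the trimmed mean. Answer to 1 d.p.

n = 14, ΣRT = 10073, M = 719.500
Σ(x−M)² = 2652925.50; s = √(2652925.50/13) = 451.742
Cutoffs: 719.500 ± 2·451.742 → [-184.0, 1623.0]
Outside: 2253 → excluded.
Retained (n=13): Σ = 7820, mean = 7820/13 = 601.538

601.5 ms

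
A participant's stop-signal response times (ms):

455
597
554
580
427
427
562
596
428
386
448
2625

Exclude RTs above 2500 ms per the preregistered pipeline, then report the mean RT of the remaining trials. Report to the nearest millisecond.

496 ms

Excluded: 2625
Retained (n=11): Σ = 5460
Mean = 5460/11 = 496.3636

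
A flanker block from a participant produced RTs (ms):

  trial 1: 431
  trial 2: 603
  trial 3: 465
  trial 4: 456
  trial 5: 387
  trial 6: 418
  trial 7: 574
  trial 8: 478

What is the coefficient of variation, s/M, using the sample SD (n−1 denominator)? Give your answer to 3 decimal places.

n = 8, Σ = 3812, M = 476.5000
Σ(x−M)² = 39566.000; s = √(39566.000/7) = 75.1817
CV = 75.1817 / 476.5000 = 0.15778

0.158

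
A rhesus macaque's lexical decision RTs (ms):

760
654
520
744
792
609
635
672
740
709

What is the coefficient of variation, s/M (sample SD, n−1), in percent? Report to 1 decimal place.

12.0%

n = 10, Σ = 6835, M = 683.5000
Σ(x−M)² = 60764.500; s = √(60764.500/9) = 82.1682
CV = 82.1682 / 683.5000 = 0.12022 = 12.022%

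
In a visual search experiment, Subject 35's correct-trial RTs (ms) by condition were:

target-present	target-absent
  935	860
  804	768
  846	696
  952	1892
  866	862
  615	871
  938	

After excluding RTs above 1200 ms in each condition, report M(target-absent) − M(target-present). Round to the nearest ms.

target-absent: exclude 1892
M(target-present) = 5956/7 = 850.857
M(target-absent) = 4057/5 = 811.400
Difference = 811.400 − 850.857 = -39.457 ms

-39 ms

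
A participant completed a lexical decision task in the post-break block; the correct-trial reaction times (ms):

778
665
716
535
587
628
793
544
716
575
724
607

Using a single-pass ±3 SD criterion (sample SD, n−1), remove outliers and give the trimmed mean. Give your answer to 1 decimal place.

n = 12, ΣRT = 7868, M = 655.667
Σ(x−M)² = 87248.67; s = √(87248.67/11) = 89.060
Cutoffs: 655.667 ± 3·89.060 → [388.5, 922.8]
No RTs fall outside the cutoffs; all 12 retained. Mean = 7868/12 = 655.667

655.7 ms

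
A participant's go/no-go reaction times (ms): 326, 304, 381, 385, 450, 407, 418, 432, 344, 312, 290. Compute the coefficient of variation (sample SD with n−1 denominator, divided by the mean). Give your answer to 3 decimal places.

n = 11, Σ = 4049, M = 368.0909
Σ(x−M)² = 30954.909; s = √(30954.909/10) = 55.6371
CV = 55.6371 / 368.0909 = 0.15115

0.151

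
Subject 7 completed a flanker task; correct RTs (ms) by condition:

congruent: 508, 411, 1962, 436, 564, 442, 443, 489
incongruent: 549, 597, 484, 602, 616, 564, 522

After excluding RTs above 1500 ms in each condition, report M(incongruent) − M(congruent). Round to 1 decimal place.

congruent: exclude 1962
M(congruent) = 3293/7 = 470.429
M(incongruent) = 3934/7 = 562.000
Difference = 562.000 − 470.429 = 91.571 ms

91.6 ms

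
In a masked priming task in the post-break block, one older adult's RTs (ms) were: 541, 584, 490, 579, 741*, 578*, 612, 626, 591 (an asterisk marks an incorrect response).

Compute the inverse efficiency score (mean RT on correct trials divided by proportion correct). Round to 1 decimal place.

Correct trials (n=7): 541, 584, 490, 579, 612, 626, 591
Mean correct RT = 4023/7 = 574.7143 ms
Proportion correct = 7/9
IES = 574.7143 / (7/9) = 738.918 ms

738.9 ms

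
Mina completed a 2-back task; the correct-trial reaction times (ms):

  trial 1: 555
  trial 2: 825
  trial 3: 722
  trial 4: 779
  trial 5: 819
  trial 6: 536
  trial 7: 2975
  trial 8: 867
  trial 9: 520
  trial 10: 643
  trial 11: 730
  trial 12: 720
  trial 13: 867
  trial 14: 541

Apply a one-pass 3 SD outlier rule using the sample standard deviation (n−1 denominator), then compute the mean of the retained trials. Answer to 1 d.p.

n = 14, ΣRT = 12099, M = 864.214
Σ(x−M)² = 5000536.36; s = √(5000536.36/13) = 620.207
Cutoffs: 864.214 ± 3·620.207 → [-996.4, 2724.8]
Outside: 2975 → excluded.
Retained (n=13): Σ = 9124, mean = 9124/13 = 701.846

701.8 ms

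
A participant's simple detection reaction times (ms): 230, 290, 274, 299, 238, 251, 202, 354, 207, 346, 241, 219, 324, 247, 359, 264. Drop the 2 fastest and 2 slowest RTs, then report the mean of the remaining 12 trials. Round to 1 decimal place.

268.6 ms

Sorted: 202, 207, 219, 230, 238, 241, 247, 251, 264, 274, 290, 299, 324, 346, 354, 359
Drop lowest 2 (202, 207) and highest 2 (354, 359)
Remaining (n=12): Σ = 3223, mean = 3223/12 = 268.583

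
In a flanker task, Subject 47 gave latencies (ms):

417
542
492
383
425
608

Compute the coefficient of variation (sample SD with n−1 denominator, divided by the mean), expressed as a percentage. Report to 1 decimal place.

n = 6, Σ = 2867, M = 477.8333
Σ(x−M)² = 36746.833; s = √(36746.833/5) = 85.7284
CV = 85.7284 / 477.8333 = 0.17941 = 17.941%

17.9%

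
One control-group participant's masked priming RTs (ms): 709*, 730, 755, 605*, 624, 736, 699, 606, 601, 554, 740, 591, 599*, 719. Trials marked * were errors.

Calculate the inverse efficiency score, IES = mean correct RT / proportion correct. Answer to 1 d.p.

Correct trials (n=11): 730, 755, 624, 736, 699, 606, 601, 554, 740, 591, 719
Mean correct RT = 7355/11 = 668.6364 ms
Proportion correct = 11/14
IES = 668.6364 / (11/14) = 850.992 ms

851.0 ms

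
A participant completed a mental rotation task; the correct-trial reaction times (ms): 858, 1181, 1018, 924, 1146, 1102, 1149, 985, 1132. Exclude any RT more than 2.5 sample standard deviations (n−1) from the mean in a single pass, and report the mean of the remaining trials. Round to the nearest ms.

n = 9, ΣRT = 9495, M = 1055.000
Σ(x−M)² = 103370.00; s = √(103370.00/8) = 113.672
Cutoffs: 1055.000 ± 2.5·113.672 → [770.8, 1339.2]
No RTs fall outside the cutoffs; all 9 retained. Mean = 9495/9 = 1055.000

1055 ms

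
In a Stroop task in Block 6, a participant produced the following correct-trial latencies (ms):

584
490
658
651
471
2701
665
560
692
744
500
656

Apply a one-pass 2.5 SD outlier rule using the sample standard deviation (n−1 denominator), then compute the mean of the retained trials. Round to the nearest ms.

n = 12, ΣRT = 9372, M = 781.000
Σ(x−M)² = 4104192.00; s = √(4104192.00/11) = 610.826
Cutoffs: 781.000 ± 2.5·610.826 → [-746.1, 2308.1]
Outside: 2701 → excluded.
Retained (n=11): Σ = 6671, mean = 6671/11 = 606.455

606 ms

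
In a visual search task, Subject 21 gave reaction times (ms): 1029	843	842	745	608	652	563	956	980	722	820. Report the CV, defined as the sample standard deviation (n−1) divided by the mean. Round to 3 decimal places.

0.193

n = 11, Σ = 8760, M = 796.3636
Σ(x−M)² = 237090.545; s = √(237090.545/10) = 153.9774
CV = 153.9774 / 796.3636 = 0.19335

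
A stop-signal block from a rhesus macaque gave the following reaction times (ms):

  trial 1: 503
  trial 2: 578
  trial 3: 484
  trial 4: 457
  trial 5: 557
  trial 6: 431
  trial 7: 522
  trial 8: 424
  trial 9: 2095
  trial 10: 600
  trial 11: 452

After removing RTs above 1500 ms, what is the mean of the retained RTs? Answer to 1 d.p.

Excluded: 2095
Retained (n=10): Σ = 5008
Mean = 5008/10 = 500.8000

500.8 ms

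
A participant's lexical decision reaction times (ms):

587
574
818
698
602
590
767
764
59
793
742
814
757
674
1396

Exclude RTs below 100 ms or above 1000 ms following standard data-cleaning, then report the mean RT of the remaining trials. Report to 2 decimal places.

706.15 ms

Excluded: 59, 1396
Retained (n=13): Σ = 9180
Mean = 9180/13 = 706.1538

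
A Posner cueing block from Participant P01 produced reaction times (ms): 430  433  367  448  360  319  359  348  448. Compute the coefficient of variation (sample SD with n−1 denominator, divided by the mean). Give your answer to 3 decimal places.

n = 9, Σ = 3512, M = 390.2222
Σ(x−M)² = 19371.556; s = √(19371.556/8) = 49.2082
CV = 49.2082 / 390.2222 = 0.12610

0.126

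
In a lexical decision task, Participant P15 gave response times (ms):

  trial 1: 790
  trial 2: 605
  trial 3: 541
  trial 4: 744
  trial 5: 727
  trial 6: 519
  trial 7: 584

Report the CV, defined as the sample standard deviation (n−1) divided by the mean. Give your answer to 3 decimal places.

n = 7, Σ = 4510, M = 644.2857
Σ(x−M)² = 69559.429; s = √(69559.429/6) = 107.6719
CV = 107.6719 / 644.2857 = 0.16712

0.167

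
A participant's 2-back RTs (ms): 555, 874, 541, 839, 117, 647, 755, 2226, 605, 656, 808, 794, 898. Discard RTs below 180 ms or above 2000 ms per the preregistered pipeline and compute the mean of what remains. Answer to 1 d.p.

724.7 ms

Excluded: 117, 2226
Retained (n=11): Σ = 7972
Mean = 7972/11 = 724.7273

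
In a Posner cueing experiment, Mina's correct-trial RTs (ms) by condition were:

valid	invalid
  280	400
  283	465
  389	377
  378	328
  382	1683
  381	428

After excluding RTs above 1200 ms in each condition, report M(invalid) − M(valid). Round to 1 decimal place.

invalid: exclude 1683
M(valid) = 2093/6 = 348.833
M(invalid) = 1998/5 = 399.600
Difference = 399.600 − 348.833 = 50.767 ms

50.8 ms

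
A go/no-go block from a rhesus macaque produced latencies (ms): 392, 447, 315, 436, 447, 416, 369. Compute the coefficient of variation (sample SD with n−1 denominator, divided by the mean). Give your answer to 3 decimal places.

n = 7, Σ = 2822, M = 403.1429
Σ(x−M)² = 14150.857; s = √(14150.857/6) = 48.5641
CV = 48.5641 / 403.1429 = 0.12046

0.120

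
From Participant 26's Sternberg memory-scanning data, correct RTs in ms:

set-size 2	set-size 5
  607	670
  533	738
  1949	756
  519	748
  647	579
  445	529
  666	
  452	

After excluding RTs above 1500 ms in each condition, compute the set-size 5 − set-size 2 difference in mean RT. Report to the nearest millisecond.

set-size 2: exclude 1949
M(set-size 2) = 3869/7 = 552.714
M(set-size 5) = 4020/6 = 670.000
Difference = 670.000 − 552.714 = 117.286 ms

117 ms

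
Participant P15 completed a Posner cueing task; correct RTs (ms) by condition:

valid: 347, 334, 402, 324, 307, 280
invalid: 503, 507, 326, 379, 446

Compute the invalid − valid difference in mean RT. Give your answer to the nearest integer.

M(valid) = 1994/6 = 332.333
M(invalid) = 2161/5 = 432.200
Difference = 432.200 − 332.333 = 99.867 ms

100 ms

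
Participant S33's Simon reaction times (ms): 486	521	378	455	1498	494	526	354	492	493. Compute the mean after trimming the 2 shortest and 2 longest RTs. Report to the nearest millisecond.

490 ms

Sorted: 354, 378, 455, 486, 492, 493, 494, 521, 526, 1498
Drop lowest 2 (354, 378) and highest 2 (526, 1498)
Remaining (n=6): Σ = 2941, mean = 2941/6 = 490.167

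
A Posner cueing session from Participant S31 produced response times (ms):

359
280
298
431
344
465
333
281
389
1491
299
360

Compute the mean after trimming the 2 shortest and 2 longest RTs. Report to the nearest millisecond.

352 ms

Sorted: 280, 281, 298, 299, 333, 344, 359, 360, 389, 431, 465, 1491
Drop lowest 2 (280, 281) and highest 2 (465, 1491)
Remaining (n=8): Σ = 2813, mean = 2813/8 = 351.625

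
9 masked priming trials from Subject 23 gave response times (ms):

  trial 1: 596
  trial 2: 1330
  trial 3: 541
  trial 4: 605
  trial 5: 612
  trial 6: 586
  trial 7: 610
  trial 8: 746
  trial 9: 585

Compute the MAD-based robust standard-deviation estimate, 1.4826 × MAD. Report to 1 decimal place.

28.2 ms

Sorted: 541, 585, 586, 596, 605, 610, 612, 746, 1330 → median = 605
|x − 605| sorted: 0, 5, 7, 9, 19, 20, 64, 141, 725 → MAD = 19
Robust SD ≈ 1.4826 × 19 = 28.169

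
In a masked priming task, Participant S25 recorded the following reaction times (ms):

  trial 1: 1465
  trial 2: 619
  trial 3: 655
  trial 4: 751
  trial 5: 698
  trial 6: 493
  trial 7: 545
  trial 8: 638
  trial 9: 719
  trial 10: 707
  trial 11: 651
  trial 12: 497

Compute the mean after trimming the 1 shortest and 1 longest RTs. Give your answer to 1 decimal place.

Sorted: 493, 497, 545, 619, 638, 651, 655, 698, 707, 719, 751, 1465
Drop lowest 1 (493) and highest 1 (1465)
Remaining (n=10): Σ = 6480, mean = 6480/10 = 648.000

648.0 ms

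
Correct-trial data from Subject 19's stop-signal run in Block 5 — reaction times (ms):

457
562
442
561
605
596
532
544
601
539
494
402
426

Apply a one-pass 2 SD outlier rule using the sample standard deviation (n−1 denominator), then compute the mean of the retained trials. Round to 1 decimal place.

520.1 ms

n = 13, ΣRT = 6761, M = 520.077
Σ(x−M)² = 57576.92; s = √(57576.92/12) = 69.268
Cutoffs: 520.077 ± 2·69.268 → [381.5, 658.6]
No RTs fall outside the cutoffs; all 13 retained. Mean = 6761/13 = 520.077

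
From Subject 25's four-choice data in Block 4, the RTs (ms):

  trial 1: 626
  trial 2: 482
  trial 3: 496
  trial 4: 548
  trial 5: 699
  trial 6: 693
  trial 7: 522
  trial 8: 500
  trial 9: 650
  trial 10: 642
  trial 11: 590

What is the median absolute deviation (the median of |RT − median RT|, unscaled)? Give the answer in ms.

Sorted: 482, 496, 500, 522, 548, 590, 626, 642, 650, 693, 699 → median = 590
|x − 590|: 36, 108, 94, 42, 109, 103, 68, 90, 60, 52, 0
Sorted deviations: 0, 36, 42, 52, 60, 68, 90, 94, 103, 108, 109 → MAD = 68

68 ms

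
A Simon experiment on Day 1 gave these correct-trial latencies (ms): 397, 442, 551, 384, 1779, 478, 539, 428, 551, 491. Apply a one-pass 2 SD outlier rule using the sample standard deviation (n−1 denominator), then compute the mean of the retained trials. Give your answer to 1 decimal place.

n = 10, ΣRT = 6040, M = 604.000
Σ(x−M)² = 1567582.00; s = √(1567582.00/9) = 417.344
Cutoffs: 604.000 ± 2·417.344 → [-230.7, 1438.7]
Outside: 1779 → excluded.
Retained (n=9): Σ = 4261, mean = 4261/9 = 473.444

473.4 ms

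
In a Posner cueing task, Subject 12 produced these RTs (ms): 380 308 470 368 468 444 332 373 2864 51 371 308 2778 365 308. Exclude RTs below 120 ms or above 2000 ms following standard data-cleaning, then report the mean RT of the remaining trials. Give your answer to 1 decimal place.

Excluded: 51, 2778, 2864
Retained (n=12): Σ = 4495
Mean = 4495/12 = 374.5833

374.6 ms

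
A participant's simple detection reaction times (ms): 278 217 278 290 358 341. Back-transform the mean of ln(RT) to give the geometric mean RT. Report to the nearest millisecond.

ln(RT): 5.6276, 5.3799, 5.6276, 5.6699, 5.8805, 5.8319
Mean ln(RT) = 34.0174/6 = 5.66957
Geometric mean = exp(5.66957) = 289.91 ms

290 ms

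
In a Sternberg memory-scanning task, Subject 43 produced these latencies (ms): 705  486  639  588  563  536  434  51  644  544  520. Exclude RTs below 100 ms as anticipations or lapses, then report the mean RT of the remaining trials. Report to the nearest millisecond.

566 ms

Excluded: 51
Retained (n=10): Σ = 5659
Mean = 5659/10 = 565.9000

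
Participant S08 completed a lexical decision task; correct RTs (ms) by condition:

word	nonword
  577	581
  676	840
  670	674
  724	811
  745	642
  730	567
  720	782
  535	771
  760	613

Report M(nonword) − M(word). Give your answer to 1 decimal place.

16.0 ms

M(word) = 6137/9 = 681.889
M(nonword) = 6281/9 = 697.889
Difference = 697.889 − 681.889 = 16.000 ms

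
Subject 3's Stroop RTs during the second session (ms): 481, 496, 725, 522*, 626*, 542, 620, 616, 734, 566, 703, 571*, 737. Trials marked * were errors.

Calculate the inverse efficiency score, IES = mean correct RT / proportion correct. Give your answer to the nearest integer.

Correct trials (n=10): 481, 496, 725, 542, 620, 616, 734, 566, 703, 737
Mean correct RT = 6220/10 = 622.0000 ms
Proportion correct = 10/13
IES = 622.0000 / (10/13) = 808.600 ms

809 ms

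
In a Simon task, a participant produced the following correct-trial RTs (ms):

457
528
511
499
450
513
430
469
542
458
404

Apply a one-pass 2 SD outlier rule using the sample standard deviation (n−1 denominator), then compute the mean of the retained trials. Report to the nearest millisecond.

n = 11, ΣRT = 5261, M = 478.273
Σ(x−M)² = 18836.18; s = √(18836.18/10) = 43.401
Cutoffs: 478.273 ± 2·43.401 → [391.5, 565.1]
No RTs fall outside the cutoffs; all 11 retained. Mean = 5261/11 = 478.273

478 ms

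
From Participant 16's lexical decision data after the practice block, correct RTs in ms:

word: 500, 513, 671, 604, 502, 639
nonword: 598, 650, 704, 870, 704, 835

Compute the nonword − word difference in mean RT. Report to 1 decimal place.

155.3 ms

M(word) = 3429/6 = 571.500
M(nonword) = 4361/6 = 726.833
Difference = 726.833 − 571.500 = 155.333 ms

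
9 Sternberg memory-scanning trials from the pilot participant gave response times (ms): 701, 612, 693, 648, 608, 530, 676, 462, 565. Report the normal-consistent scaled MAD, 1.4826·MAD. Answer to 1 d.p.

94.9 ms

Sorted: 462, 530, 565, 608, 612, 648, 676, 693, 701 → median = 612
|x − 612| sorted: 0, 4, 36, 47, 64, 81, 82, 89, 150 → MAD = 64
Robust SD ≈ 1.4826 × 64 = 94.886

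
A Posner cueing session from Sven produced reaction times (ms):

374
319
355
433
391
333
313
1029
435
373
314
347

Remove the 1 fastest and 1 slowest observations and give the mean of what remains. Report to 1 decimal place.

Sorted: 313, 314, 319, 333, 347, 355, 373, 374, 391, 433, 435, 1029
Drop lowest 1 (313) and highest 1 (1029)
Remaining (n=10): Σ = 3674, mean = 3674/10 = 367.400

367.4 ms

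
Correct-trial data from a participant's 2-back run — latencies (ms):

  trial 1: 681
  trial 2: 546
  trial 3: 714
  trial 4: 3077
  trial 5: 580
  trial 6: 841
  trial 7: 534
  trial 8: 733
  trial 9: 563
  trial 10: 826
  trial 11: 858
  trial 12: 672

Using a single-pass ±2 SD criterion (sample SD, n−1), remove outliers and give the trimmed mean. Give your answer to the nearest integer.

n = 12, ΣRT = 10625, M = 885.417
Σ(x−M)² = 5385168.92; s = √(5385168.92/11) = 699.686
Cutoffs: 885.417 ± 2·699.686 → [-514.0, 2284.8]
Outside: 3077 → excluded.
Retained (n=11): Σ = 7548, mean = 7548/11 = 686.182

686 ms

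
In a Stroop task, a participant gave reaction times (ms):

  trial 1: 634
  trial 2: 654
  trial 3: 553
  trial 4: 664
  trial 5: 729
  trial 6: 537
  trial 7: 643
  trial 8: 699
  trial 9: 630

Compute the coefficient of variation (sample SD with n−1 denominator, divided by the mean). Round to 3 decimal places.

0.097

n = 9, Σ = 5743, M = 638.1111
Σ(x−M)² = 30464.889; s = √(30464.889/8) = 61.7099
CV = 61.7099 / 638.1111 = 0.09671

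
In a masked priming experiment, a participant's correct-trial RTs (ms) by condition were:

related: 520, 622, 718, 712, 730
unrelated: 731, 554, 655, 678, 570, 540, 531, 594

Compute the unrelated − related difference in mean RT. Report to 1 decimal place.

M(related) = 3302/5 = 660.400
M(unrelated) = 4853/8 = 606.625
Difference = 606.625 − 660.400 = -53.775 ms

-53.8 ms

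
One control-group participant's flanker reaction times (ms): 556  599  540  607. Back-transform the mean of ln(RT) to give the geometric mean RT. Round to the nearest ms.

575 ms

ln(RT): 6.3208, 6.3953, 6.2916, 6.4085
Mean ln(RT) = 25.4161/4 = 6.35403
Geometric mean = exp(6.35403) = 574.81 ms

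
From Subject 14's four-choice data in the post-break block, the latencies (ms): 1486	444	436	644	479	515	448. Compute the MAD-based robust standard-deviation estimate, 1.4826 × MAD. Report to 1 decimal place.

Sorted: 436, 444, 448, 479, 515, 644, 1486 → median = 479
|x − 479| sorted: 0, 31, 35, 36, 43, 165, 1007 → MAD = 36
Robust SD ≈ 1.4826 × 36 = 53.374

53.4 ms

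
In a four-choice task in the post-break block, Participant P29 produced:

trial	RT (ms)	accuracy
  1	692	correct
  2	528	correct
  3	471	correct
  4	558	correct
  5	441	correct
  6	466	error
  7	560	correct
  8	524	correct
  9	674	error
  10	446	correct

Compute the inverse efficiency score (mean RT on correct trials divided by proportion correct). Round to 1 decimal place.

Correct trials (n=8): 692, 528, 471, 558, 441, 560, 524, 446
Mean correct RT = 4220/8 = 527.5000 ms
Proportion correct = 8/10
IES = 527.5000 / (8/10) = 659.375 ms

659.4 ms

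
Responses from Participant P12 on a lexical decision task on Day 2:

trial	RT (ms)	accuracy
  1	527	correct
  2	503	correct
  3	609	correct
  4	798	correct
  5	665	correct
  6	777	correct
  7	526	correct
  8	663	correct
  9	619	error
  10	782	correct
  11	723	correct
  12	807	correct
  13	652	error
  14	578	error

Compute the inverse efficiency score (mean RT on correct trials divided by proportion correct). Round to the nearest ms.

854 ms

Correct trials (n=11): 527, 503, 609, 798, 665, 777, 526, 663, 782, 723, 807
Mean correct RT = 7380/11 = 670.9091 ms
Proportion correct = 11/14
IES = 670.9091 / (11/14) = 853.884 ms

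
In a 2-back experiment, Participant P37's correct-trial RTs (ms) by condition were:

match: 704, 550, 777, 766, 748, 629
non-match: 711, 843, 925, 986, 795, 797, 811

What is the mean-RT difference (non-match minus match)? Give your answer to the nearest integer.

M(match) = 4174/6 = 695.667
M(non-match) = 5868/7 = 838.286
Difference = 838.286 − 695.667 = 142.619 ms

143 ms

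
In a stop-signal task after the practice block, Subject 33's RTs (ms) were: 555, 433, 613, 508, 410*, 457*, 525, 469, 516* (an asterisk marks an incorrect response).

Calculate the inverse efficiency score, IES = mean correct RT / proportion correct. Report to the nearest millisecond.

Correct trials (n=6): 555, 433, 613, 508, 525, 469
Mean correct RT = 3103/6 = 517.1667 ms
Proportion correct = 6/9
IES = 517.1667 / (6/9) = 775.750 ms

776 ms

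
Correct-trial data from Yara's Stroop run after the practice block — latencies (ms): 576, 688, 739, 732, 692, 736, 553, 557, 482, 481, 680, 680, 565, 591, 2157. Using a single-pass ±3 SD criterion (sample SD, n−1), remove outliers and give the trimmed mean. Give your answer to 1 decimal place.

625.1 ms

n = 15, ΣRT = 10909, M = 727.267
Σ(x−M)² = 2299570.93; s = √(2299570.93/14) = 405.284
Cutoffs: 727.267 ± 3·405.284 → [-488.6, 1943.1]
Outside: 2157 → excluded.
Retained (n=14): Σ = 8752, mean = 8752/14 = 625.143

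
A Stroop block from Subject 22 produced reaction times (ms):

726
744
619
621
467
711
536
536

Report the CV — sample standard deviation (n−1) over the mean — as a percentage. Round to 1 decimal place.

n = 8, Σ = 4960, M = 620.0000
Σ(x−M)² = 72416.000; s = √(72416.000/7) = 101.7111
CV = 101.7111 / 620.0000 = 0.16405 = 16.405%

16.4%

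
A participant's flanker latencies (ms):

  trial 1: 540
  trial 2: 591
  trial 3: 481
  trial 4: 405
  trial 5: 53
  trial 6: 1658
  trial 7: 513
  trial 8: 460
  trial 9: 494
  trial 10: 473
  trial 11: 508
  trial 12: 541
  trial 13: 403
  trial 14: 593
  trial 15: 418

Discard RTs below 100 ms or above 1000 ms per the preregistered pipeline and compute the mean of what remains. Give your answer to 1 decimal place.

Excluded: 53, 1658
Retained (n=13): Σ = 6420
Mean = 6420/13 = 493.8462

493.8 ms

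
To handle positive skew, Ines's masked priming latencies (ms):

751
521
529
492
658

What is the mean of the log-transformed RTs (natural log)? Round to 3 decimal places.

6.367

ln(RT): 6.6214, 6.2558, 6.2710, 6.1985, 6.4892
Σ ln(RT) = 31.8358
Mean = 31.8358/5 = 6.36717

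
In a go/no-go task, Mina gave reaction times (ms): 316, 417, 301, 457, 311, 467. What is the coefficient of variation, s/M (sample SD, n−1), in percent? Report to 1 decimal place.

20.5%

n = 6, Σ = 2269, M = 378.1667
Σ(x−M)² = 29944.833; s = √(29944.833/5) = 77.3884
CV = 77.3884 / 378.1667 = 0.20464 = 20.464%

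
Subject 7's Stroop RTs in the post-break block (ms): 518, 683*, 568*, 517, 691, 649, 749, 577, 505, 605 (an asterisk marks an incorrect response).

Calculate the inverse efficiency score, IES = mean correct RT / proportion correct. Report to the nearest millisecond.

752 ms

Correct trials (n=8): 518, 517, 691, 649, 749, 577, 505, 605
Mean correct RT = 4811/8 = 601.3750 ms
Proportion correct = 8/10
IES = 601.3750 / (8/10) = 751.719 ms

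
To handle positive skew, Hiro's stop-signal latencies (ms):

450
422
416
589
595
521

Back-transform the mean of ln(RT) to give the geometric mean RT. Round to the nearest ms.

ln(RT): 6.1092, 6.0450, 6.0307, 6.3784, 6.3886, 6.2558
Mean ln(RT) = 37.2077/6 = 6.20128
Geometric mean = exp(6.20128) = 493.38 ms

493 ms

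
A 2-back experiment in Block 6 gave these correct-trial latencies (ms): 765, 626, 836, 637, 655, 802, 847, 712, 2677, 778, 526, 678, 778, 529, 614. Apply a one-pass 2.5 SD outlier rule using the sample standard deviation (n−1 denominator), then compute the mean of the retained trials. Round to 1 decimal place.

n = 15, ΣRT = 12460, M = 830.667
Σ(x−M)² = 3798335.33; s = √(3798335.33/14) = 520.874
Cutoffs: 830.667 ± 2.5·520.874 → [-471.5, 2132.9]
Outside: 2677 → excluded.
Retained (n=14): Σ = 9783, mean = 9783/14 = 698.786

698.8 ms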